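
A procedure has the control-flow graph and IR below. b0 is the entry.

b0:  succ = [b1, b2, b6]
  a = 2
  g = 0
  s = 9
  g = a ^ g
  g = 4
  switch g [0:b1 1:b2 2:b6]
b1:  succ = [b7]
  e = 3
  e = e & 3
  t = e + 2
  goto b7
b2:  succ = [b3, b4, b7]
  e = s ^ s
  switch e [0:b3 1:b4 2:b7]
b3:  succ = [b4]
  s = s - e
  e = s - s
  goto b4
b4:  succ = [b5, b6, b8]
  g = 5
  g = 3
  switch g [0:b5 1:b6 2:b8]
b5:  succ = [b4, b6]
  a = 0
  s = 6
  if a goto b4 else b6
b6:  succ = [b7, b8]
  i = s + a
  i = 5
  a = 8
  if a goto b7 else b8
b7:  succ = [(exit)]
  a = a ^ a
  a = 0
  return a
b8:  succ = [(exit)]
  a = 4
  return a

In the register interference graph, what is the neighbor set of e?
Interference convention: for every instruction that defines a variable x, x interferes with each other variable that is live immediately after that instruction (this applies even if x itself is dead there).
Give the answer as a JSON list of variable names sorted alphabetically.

Block summaries:
  b0: {a,g,s} / ∅
  b1: {e,t} / ∅
  b2: {e} / {s}
  b3: {e,s} / {e,s}
  b4: {g} / ∅
  b5: {a,s} / ∅
  b6: {a,i} / {a,s}
  b7: {a} / {a}
  b8: {a} / ∅

Liveness:
  b0 li=∅ lo={a,s}
  b1 li={a} lo={a}
  b2 li={a,s} lo={a,e,s}
  b3 li={a,e,s} lo={a,s}
  b4 li={a,s} lo={a,s}
  b5 li=∅ lo={a,s}
  b6 li={a,s} lo={a}
  b7 li={a} lo=∅
  b8 li=∅ lo=∅

Interfere edges:
  a — {e,g,s,t}
  e — {a,s}
  g — {a,s}
  i — ∅
  s — {a,e,g}
  t — {a}

N(e) = ["a", "s"]

Answer: ["a", "s"]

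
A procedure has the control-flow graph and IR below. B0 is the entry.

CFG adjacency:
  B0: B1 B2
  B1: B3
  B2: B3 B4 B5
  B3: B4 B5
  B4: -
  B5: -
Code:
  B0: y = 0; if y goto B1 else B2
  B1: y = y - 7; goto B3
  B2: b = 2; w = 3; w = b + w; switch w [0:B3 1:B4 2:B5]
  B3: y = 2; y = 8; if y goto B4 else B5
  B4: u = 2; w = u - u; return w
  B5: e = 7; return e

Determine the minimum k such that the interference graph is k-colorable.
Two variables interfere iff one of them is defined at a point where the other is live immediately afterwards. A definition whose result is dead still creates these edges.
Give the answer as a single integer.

Answer: 2

Derivation:
def/use:
  B0: def={y} ue=∅
  B1: def={y} ue={y}
  B2: def={b,w} ue=∅
  B3: def={y} ue=∅
  B4: def={u,w} ue=∅
  B5: def={e} ue=∅

Liveness:
  B0: in=∅ out={y}
  B1: in={y} out=∅
  B2: in=∅ out=∅
  B3: in=∅ out=∅
  B4: in=∅ out=∅
  B5: in=∅ out=∅

Interference:
  b↔{w}
  e↔∅
  u↔∅
  w↔{b}
  y↔∅

Chromatic number:
  clique {b,w} ⇒ need ≥ 2
  2-colouring: c0={b,e,u,y}  c1={w}
  χ = 2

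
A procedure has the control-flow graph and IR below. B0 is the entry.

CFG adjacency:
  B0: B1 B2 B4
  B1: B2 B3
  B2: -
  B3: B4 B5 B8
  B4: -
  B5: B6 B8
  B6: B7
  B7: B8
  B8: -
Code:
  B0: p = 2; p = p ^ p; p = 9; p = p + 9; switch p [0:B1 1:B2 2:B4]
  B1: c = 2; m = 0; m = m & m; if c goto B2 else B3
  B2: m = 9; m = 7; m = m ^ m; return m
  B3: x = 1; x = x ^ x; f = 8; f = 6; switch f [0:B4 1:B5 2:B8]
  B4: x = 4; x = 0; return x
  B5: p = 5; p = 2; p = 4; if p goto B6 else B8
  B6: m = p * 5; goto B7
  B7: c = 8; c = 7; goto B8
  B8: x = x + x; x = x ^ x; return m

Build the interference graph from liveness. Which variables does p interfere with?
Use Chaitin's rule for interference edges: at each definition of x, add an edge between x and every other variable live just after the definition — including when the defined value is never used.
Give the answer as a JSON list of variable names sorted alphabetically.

Per-block:
  B0 def {p} use ∅
  B1 def {c,m} use ∅
  B2 def {m} use ∅
  B3 def {f,x} use ∅
  B4 def {x} use ∅
  B5 def {p} use ∅
  B6 def {m} use {p}
  B7 def {c} use ∅
  B8 def {x} use {m,x}

Liveness:
  B0 li=∅ lo=∅
  B1 li=∅ lo={m}
  B2 li=∅ lo=∅
  B3 li={m} lo={m,x}
  B4 li=∅ lo=∅
  B5 li={m,x} lo={m,p,x}
  B6 li={p,x} lo={m,x}
  B7 li={m,x} lo={m,x}
  B8 li={m,x} lo=∅

Conflict graph:
  c — {m,x}
  f — {m,x}
  m — {c,f,p,x}
  p — {m,x}
  x — {c,f,m,p}

N(p) = ["m", "x"]

Answer: ["m", "x"]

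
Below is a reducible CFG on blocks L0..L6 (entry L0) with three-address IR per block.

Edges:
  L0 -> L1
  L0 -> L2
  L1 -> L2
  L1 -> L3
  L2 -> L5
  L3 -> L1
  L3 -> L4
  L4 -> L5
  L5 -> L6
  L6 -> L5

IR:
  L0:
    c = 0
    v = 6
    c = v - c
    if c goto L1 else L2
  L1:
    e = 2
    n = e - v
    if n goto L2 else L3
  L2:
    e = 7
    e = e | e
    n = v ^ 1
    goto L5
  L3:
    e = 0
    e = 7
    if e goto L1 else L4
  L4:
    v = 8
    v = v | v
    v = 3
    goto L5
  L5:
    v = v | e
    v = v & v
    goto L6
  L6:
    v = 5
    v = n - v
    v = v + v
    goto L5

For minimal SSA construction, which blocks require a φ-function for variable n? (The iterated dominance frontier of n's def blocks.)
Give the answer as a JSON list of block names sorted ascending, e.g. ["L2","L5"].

idom tree: L1←L0 L2←L0 L3←L1 L4←L3 L5←L0 L6←L5
Join-block Dom:
  L1: preds {L0,L3}: {L0} ∩ {L0,L1,L3} = {L0}; idom=L0
  L2: preds {L0,L1}: {L0} ∩ {L0,L1} = {L0}; idom=L0
  L5: preds {L2,L4,L6}: {L0,L2} ∩ {L0,L1,L3,L4} ∩ {L0,L5,L6} = {L0}; idom=L0

DF walk-up:
  join L1 pred L0: · stop@L0
  join L1 pred L3: L3→L1 stop@L0
  join L2 pred L0: · stop@L0
  join L2 pred L1: L1 stop@L0
  join L5 pred L2: L2 stop@L0
  join L5 pred L4: L4→L3→L1 stop@L0
  join L5 pred L6: L6→L5 stop@L0
  L0 → ∅
  L1 → {L1,L2,L5}
  L2 → {L5}
  L3 → {L1,L5}
  L4 → {L5}
  L5 → {L5}
  L6 → {L5}

φ for n: defs {L1,L2}
  DF⁺ = {L1,L2,L5}

Answer: ["L1", "L2", "L5"]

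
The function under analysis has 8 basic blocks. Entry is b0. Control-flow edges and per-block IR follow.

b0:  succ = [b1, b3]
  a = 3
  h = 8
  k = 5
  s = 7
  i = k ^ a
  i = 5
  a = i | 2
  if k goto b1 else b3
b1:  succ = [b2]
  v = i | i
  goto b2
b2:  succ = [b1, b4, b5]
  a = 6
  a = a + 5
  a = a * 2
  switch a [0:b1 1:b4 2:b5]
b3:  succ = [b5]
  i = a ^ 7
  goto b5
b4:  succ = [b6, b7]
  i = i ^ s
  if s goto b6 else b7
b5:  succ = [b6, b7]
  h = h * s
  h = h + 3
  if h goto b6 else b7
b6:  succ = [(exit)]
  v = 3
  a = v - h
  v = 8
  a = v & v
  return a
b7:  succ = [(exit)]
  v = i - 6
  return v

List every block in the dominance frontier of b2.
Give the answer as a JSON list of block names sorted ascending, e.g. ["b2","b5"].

idom tree: b1←b0 b2←b1 b3←b0 b4←b2 b5←b0 b6←b0 b7←b0
Join-block Dom:
  b1: preds {b0,b2}: {b0} ∩ {b0,b1,b2} = {b0}; idom=b0
  b5: preds {b2,b3}: {b0,b1,b2} ∩ {b0,b3} = {b0}; idom=b0
  b6: preds {b4,b5}: {b0,b1,b2,b4} ∩ {b0,b5} = {b0}; idom=b0
  b7: preds {b4,b5}: {b0,b1,b2,b4} ∩ {b0,b5} = {b0}; idom=b0

DF walk-up:
  b1←b0: walk · to b0
  b1←b2: walk b2→b1 to b0
  b5←b2: walk b2→b1 to b0
  b5←b3: walk b3 to b0
  b6←b4: walk b4→b2→b1 to b0
  b6←b5: walk b5 to b0
  b7←b4: walk b4→b2→b1 to b0
  b7←b5: walk b5 to b0
  b0: DF=∅
  b1: DF={b1,b5,b6,b7}
  b2: DF={b1,b5,b6,b7}
  b3: DF={b5}
  b4: DF={b6,b7}
  b5: DF={b6,b7}
  b6: DF=∅
  b7: DF=∅

DF(b2) = ["b1", "b5", "b6", "b7"]

Answer: ["b1", "b5", "b6", "b7"]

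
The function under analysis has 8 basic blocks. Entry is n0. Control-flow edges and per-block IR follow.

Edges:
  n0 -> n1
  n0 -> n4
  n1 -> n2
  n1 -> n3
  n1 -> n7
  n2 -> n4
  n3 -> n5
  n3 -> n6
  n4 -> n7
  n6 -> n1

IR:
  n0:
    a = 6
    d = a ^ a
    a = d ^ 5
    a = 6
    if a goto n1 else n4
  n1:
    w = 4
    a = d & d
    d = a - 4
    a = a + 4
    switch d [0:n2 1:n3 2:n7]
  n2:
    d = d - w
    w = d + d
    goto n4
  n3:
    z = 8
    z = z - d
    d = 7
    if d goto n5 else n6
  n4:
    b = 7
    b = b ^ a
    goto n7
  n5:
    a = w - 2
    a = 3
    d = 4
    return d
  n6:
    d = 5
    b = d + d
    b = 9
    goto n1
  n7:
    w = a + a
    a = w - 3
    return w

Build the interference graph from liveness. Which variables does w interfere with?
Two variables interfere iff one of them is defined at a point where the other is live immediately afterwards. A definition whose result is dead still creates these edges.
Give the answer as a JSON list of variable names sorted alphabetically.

Block summaries:
  n0: {a,d} / ∅
  n1: {a,d,w} / {d}
  n2: {d,w} / {d,w}
  n3: {d,z} / {d}
  n4: {b} / {a}
  n5: {a,d} / {w}
  n6: {b,d} / ∅
  n7: {a,w} / {a}

Backward fixpoint:
  n0: in=∅ out={a,d}
  n1: in={d} out={a,d,w}
  n2: in={a,d,w} out={a}
  n3: in={d,w} out={w}
  n4: in={a} out={a}
  n5: in={w} out=∅
  n6: in=∅ out={d}
  n7: in={a} out=∅

Interference:
  a — {b,d,w}
  b — {a,d}
  d — {a,b,w,z}
  w — {a,d,z}
  z — {d,w}

N(w) = ["a", "d", "z"]

Answer: ["a", "d", "z"]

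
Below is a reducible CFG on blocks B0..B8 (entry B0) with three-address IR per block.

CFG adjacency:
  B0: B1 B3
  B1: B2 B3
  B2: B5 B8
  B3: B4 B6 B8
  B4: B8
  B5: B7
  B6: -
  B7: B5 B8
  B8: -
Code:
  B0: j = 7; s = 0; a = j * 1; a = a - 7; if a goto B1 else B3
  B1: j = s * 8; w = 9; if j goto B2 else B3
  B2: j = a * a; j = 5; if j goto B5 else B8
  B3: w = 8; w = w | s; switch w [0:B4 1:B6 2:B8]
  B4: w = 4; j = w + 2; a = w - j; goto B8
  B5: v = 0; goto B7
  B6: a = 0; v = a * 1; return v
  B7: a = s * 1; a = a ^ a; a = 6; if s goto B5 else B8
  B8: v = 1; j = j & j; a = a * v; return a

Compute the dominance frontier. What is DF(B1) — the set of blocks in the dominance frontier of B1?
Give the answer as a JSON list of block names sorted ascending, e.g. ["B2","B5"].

idom tree: B1←B0 B2←B1 B3←B0 B4←B3 B5←B2 B6←B3 B7←B5 B8←B0
Dom∩ at merges:
  B3: preds {B0,B1}: {B0} ∩ {B0,B1} = {B0}; idom=B0
  B5: preds {B2,B7}: {B0,B1,B2} ∩ {B0,B1,B2,B5,B7} = {B0,B1,B2}; idom=B2
  B8: preds {B2,B3,B4,B7}: {B0,B1,B2} ∩ {B0,B3} ∩ {B0,B3,B4} ∩ {B0,B1,B2,B5,B7} = {B0}; idom=B0

Frontier:
  B3←B0: walk · to B0
  B3←B1: walk B1 to B0
  B5←B2: walk · to B2
  B5←B7: walk B7→B5 to B2
  B8←B2: walk B2→B1 to B0
  B8←B3: walk B3 to B0
  B8←B4: walk B4→B3 to B0
  B8←B7: walk B7→B5→B2→B1 to B0
  B0 → ∅
  B1 → {B3,B8}
  B2 → {B8}
  B3 → {B8}
  B4 → {B8}
  B5 → {B5,B8}
  B6 → ∅
  B7 → {B5,B8}
  B8 → ∅

DF(B1) = ["B3", "B8"]

Answer: ["B3", "B8"]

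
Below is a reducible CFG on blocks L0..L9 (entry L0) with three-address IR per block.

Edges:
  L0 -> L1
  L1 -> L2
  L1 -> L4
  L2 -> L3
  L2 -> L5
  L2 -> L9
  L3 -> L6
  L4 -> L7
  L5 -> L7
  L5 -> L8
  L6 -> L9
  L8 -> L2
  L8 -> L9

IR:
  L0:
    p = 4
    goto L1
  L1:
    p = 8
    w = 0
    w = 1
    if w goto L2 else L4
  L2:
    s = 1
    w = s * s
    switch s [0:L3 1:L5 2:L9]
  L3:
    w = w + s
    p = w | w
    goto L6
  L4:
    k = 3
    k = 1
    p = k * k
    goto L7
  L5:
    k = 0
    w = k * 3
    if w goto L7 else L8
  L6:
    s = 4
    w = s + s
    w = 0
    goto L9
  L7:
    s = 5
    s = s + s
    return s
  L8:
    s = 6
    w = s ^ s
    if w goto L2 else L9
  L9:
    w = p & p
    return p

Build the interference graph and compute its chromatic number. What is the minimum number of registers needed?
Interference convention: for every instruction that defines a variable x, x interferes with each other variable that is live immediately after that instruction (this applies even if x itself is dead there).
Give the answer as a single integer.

def/use:
  L0 def {p} use ∅
  L1 def {p,w} use ∅
  L2 def {s,w} use ∅
  L3 def {p,w} use {s,w}
  L4 def {k,p} use ∅
  L5 def {k,w} use ∅
  L6 def {s,w} use ∅
  L7 def {s} use ∅
  L8 def {s,w} use ∅
  L9 def {w} use {p}

Liveness:
  live L0: ∅→∅
  live L1: ∅→{p}
  live L2: {p}→{p,s,w}
  live L3: {s,w}→{p}
  live L4: ∅→∅
  live L5: {p}→{p}
  live L6: {p}→{p}
  live L7: ∅→∅
  live L8: {p}→{p}
  live L9: {p}→∅

Interference:
  k — {p}
  p — {k,s,w}
  s — {p,w}
  w — {p,s}

Colouring:
  {p,s,w} pairwise interfere (3-clique) ⇒ χ ≥ 3
  3-colouring: r0={p}  r1={k,s}  r2={w}
  χ = 3

Answer: 3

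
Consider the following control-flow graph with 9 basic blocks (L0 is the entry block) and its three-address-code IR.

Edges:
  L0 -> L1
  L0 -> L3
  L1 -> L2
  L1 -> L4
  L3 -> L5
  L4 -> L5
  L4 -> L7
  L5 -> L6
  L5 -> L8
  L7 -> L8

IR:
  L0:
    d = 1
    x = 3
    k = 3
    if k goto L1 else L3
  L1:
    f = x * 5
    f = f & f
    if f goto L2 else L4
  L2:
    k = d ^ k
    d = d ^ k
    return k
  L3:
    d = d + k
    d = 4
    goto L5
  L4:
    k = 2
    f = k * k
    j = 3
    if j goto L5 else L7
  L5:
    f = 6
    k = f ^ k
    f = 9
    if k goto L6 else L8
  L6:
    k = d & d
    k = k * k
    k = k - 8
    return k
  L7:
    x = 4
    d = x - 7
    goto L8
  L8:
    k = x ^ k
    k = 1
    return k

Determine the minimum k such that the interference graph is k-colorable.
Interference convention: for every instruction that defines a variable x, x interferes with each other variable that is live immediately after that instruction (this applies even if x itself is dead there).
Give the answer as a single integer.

def/use:
  L0: {d,k,x} / ∅
  L1: {f} / {x}
  L2: {d,k} / {d,k}
  L3: {d} / {d,k}
  L4: {f,j,k} / ∅
  L5: {f,k} / {k}
  L6: {k} / {d}
  L7: {d,x} / ∅
  L8: {k} / {k,x}

Liveness:
  L0: in=∅ out={d,k,x}
  L1: in={d,k,x} out={d,k,x}
  L2: in={d,k} out=∅
  L3: in={d,k,x} out={d,k,x}
  L4: in={d,x} out={d,k,x}
  L5: in={d,k,x} out={d,k,x}
  L6: in={d} out=∅
  L7: in={k} out={k,x}
  L8: in={k,x} out=∅

Conflict graph:
  d — {f,j,k,x}
  f — {d,k,x}
  j — {d,k,x}
  k — {d,f,j,x}
  x — {d,f,j,k}

Colouring:
  lower bound: {d,f,k,x} mutually conflict ⇒ χ ≥ 4
  assign d→R0 f→R3 j→R3 k→R1 x→R2 — no edge inside a register ⇒ χ ≤ 4
  χ = 4

Answer: 4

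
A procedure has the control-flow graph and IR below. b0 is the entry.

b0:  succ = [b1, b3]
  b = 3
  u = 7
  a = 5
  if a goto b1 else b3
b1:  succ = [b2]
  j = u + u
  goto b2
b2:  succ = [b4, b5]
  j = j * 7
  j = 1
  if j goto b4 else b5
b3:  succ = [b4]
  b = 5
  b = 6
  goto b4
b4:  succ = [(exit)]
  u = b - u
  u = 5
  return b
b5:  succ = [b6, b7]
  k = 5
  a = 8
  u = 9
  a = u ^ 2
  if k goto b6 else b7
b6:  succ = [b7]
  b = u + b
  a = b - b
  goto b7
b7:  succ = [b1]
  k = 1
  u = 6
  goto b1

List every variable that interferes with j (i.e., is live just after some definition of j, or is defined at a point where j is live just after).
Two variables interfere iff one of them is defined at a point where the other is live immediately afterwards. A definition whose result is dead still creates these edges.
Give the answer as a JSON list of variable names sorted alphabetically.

Answer: ["b", "u"]

Working:
Block summaries:
  b0: {a,b,u} / ∅
  b1: {j} / {u}
  b2: {j} / {j}
  b3: {b} / ∅
  b4: {u} / {b,u}
  b5: {a,k,u} / ∅
  b6: {a,b} / {b,u}
  b7: {k,u} / ∅

Liveness:
  live b0: ∅→{b,u}
  live b1: {b,u}→{b,j,u}
  live b2: {b,j,u}→{b,u}
  live b3: {u}→{b,u}
  live b4: {b,u}→∅
  live b5: {b}→{b,u}
  live b6: {b,u}→{b}
  live b7: {b}→{b,u}

Interfere edges:
  a: {b,k,u}
  b: {a,j,k,u}
  j: {b,u}
  k: {a,b,u}
  u: {a,b,j,k}

N(j) = ["b", "u"]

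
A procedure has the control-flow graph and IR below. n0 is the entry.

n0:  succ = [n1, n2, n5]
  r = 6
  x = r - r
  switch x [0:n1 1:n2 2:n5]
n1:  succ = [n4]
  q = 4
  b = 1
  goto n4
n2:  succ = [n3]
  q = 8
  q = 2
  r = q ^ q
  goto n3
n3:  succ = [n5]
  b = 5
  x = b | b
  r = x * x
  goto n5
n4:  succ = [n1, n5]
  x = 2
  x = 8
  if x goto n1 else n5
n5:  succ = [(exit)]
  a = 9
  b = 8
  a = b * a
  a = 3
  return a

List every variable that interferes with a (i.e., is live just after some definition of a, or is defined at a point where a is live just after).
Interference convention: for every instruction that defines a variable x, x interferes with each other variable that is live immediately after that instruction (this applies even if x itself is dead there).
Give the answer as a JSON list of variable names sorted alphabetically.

Answer: ["b"]

Derivation:
def/use:
  n0: {r,x} / ∅
  n1: {b,q} / ∅
  n2: {q,r} / ∅
  n3: {b,r,x} / ∅
  n4: {x} / ∅
  n5: {a,b} / ∅

Live sets:
  n0: in=∅ out=∅
  n1: in=∅ out=∅
  n2: in=∅ out=∅
  n3: in=∅ out=∅
  n4: in=∅ out=∅
  n5: in=∅ out=∅

Conflict graph:
  a↔{b}
  b↔{a}
  q↔∅
  r↔∅
  x↔∅

N(a) = ["b"]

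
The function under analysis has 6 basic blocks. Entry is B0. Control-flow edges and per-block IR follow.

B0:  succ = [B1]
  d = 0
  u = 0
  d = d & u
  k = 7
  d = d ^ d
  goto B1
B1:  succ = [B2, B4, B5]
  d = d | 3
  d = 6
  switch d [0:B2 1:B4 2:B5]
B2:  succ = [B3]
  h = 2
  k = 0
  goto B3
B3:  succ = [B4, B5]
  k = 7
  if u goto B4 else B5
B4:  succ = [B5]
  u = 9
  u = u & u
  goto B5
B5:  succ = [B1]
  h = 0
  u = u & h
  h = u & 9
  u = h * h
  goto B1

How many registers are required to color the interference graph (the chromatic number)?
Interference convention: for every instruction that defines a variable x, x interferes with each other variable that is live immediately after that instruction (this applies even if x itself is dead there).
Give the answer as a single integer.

Answer: 3

Working:
Block summaries:
  B0 def {d,k,u} use ∅
  B1 def {d} use {d}
  B2 def {h,k} use ∅
  B3 def {k} use {u}
  B4 def {u} use ∅
  B5 def {h,u} use {u}

Liveness:
  B0: in=∅ out={d,u}
  B1: in={d,u} out={d,u}
  B2: in={d,u} out={d,u}
  B3: in={d,u} out={d,u}
  B4: in={d} out={d,u}
  B5: in={d,u} out={d,u}

Interference:
  d — {h,k,u}
  h — {d,u}
  k — {d,u}
  u — {d,h,k}

Registers:
  {d,h,u} pairwise interfere (3-clique) ⇒ χ ≥ 3
  assign d→R0 h→R2 k→R2 u→R1 — no edge inside a register ⇒ χ ≤ 3
  χ = 3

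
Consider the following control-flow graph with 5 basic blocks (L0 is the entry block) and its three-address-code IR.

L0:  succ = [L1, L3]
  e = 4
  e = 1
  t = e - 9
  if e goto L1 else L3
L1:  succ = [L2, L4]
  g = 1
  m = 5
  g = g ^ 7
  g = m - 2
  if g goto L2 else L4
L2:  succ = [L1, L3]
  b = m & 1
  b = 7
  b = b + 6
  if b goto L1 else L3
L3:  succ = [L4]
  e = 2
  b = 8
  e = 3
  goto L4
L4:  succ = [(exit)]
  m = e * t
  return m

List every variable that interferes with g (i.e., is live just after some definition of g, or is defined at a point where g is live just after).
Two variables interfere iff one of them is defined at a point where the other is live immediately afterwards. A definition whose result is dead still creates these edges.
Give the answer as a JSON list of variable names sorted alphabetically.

Block summaries:
  L0 def {e,t} use ∅
  L1 def {g,m} use ∅
  L2 def {b} use {m}
  L3 def {b,e} use ∅
  L4 def {m} use {e,t}

Live sets:
  live L0: ∅→{e,t}
  live L1: {e,t}→{e,m,t}
  live L2: {e,m,t}→{e,t}
  live L3: {t}→{e,t}
  live L4: {e,t}→∅

Interfere edges:
  b↔{e,t}
  e↔{b,g,m,t}
  g↔{e,m,t}
  m↔{e,g,t}
  t↔{b,e,g,m}

N(g) = ["e", "m", "t"]

Answer: ["e", "m", "t"]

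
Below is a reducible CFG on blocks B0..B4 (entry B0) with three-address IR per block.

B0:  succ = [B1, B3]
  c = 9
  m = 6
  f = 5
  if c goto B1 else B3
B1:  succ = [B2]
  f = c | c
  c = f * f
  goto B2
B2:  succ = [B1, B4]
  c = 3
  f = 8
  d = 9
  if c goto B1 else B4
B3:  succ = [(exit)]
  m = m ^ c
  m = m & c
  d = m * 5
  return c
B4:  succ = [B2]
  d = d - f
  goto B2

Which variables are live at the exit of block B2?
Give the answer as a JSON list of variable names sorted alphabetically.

Per-block:
  B0: {c,f,m} / ∅
  B1: {c,f} / {c}
  B2: {c,d,f} / ∅
  B3: {d,m} / {c,m}
  B4: {d} / {d,f}

Backward fixpoint:
  B0 li=∅ lo={c,m}
  B1 li={c} lo=∅
  B2 li=∅ lo={c,d,f}
  B3 li={c,m} lo=∅
  B4 li={d,f} lo=∅

live-out(B2) = ["c", "d", "f"]

Answer: ["c", "d", "f"]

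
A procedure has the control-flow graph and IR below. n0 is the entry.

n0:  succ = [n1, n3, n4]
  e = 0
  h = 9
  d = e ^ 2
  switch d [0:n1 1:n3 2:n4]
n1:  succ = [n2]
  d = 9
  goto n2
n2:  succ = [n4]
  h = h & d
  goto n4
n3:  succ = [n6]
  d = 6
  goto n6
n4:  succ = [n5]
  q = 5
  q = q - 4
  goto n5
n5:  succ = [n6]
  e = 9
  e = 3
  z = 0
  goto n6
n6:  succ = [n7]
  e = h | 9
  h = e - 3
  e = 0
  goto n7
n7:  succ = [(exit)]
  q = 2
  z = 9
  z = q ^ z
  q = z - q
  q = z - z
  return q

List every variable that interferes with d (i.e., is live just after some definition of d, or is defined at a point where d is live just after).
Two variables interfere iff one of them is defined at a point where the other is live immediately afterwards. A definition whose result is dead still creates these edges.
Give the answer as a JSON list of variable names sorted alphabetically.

Answer: ["h"]

Working:
def/use:
  n0: def={d,e,h} ue=∅
  n1: def={d} ue=∅
  n2: def={h} ue={d,h}
  n3: def={d} ue=∅
  n4: def={q} ue=∅
  n5: def={e,z} ue=∅
  n6: def={e,h} ue={h}
  n7: def={q,z} ue=∅

Live sets:
  n0 li=∅ lo={h}
  n1 li={h} lo={d,h}
  n2 li={d,h} lo={h}
  n3 li={h} lo={h}
  n4 li={h} lo={h}
  n5 li={h} lo={h}
  n6 li={h} lo=∅
  n7 li=∅ lo=∅

Interference:
  d: {h}
  e: {h}
  h: {d,e,q,z}
  q: {h,z}
  z: {h,q}

N(d) = ["h"]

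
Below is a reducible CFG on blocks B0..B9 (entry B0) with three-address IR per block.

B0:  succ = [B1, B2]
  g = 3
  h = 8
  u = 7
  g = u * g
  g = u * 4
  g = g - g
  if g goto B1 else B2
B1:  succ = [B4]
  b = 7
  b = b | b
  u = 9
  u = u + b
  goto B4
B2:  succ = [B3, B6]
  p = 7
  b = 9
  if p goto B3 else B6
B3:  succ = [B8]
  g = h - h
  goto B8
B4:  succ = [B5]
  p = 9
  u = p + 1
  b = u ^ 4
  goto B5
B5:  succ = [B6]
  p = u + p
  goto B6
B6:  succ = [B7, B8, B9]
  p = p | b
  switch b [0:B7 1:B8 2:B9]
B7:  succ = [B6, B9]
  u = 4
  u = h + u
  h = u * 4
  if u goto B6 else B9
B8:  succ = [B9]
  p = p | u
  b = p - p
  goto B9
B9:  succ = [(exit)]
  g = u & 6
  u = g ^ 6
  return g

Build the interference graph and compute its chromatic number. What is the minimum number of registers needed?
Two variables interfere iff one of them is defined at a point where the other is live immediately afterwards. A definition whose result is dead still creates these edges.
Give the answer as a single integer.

Answer: 4

Derivation:
def/use:
  B0: {g,h,u} / ∅
  B1: {b,u} / ∅
  B2: {b,p} / ∅
  B3: {g} / {h}
  B4: {b,p,u} / ∅
  B5: {p} / {p,u}
  B6: {p} / {b,p}
  B7: {h,u} / {h}
  B8: {b,p} / {p,u}
  B9: {g,u} / {u}

Live sets:
  B0 li=∅ lo={h,u}
  B1 li={h} lo={h}
  B2 li={h,u} lo={b,h,p,u}
  B3 li={h,p,u} lo={p,u}
  B4 li={h} lo={b,h,p,u}
  B5 li={b,h,p,u} lo={b,h,p,u}
  B6 li={b,h,p,u} lo={b,h,p,u}
  B7 li={b,h,p} lo={b,h,p,u}
  B8 li={p,u} lo={u}
  B9 li={u} lo=∅

Conflict graph:
  b: {h,p,u}
  g: {h,p,u}
  h: {b,g,p,u}
  p: {b,g,h,u}
  u: {b,g,h,p}

Chromatic number:
  {b,h,p,u} pairwise interfere (4-clique) ⇒ χ ≥ 4
  4-colouring: c0={h}  c1={p}  c2={u}  c3={b,g}
  χ = 4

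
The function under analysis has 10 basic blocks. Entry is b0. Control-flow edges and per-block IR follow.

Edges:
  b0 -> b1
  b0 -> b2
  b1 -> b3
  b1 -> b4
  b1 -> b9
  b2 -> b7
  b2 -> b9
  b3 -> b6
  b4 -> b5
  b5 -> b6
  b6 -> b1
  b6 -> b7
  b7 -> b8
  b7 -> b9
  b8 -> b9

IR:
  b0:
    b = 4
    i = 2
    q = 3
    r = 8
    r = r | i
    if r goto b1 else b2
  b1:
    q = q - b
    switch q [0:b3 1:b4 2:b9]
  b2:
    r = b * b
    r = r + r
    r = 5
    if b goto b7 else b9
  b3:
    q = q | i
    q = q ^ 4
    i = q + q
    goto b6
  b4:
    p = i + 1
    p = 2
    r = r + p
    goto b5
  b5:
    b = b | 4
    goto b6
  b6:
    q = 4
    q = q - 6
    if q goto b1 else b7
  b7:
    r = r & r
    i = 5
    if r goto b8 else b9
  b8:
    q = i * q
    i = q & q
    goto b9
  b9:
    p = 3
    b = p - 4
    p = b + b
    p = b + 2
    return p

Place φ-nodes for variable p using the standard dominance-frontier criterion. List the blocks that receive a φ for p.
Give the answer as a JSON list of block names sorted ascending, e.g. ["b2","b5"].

Answer: ["b1", "b6", "b7", "b9"]

Working:
idom tree: b1←b0 b2←b0 b3←b1 b4←b1 b5←b4 b6←b1 b7←b0 b8←b7 b9←b0
Dom at joins:
  b1: preds {b0,b6}: {b0} ∩ {b0,b1,b6} = {b0}; idom=b0
  b6: preds {b3,b5}: {b0,b1,b3} ∩ {b0,b1,b4,b5} = {b0,b1}; idom=b1
  b7: preds {b2,b6}: {b0,b2} ∩ {b0,b1,b6} = {b0}; idom=b0
  b9: preds {b1,b2,b7,b8}: {b0,b1} ∩ {b0,b2} ∩ {b0,b7} ∩ {b0,b7,b8} = {b0}; idom=b0

Frontier:
  b1←b0: walk · to b0
  b1←b6: walk b6→b1 to b0
  b6←b3: walk b3 to b1
  b6←b5: walk b5→b4 to b1
  b7←b2: walk b2 to b0
  b7←b6: walk b6→b1 to b0
  b9←b1: walk b1 to b0
  b9←b2: walk b2 to b0
  b9←b7: walk b7 to b0
  b9←b8: walk b8→b7 to b0
  DF(b0)=∅
  DF(b1)={b1,b7,b9}
  DF(b2)={b7,b9}
  DF(b3)={b6}
  DF(b4)={b6}
  DF(b5)={b6}
  DF(b6)={b1,b7}
  DF(b7)={b9}
  DF(b8)={b9}
  DF(b9)=∅

φ for p: defs {b4,b9}
  DF⁺ = {b1,b6,b7,b9}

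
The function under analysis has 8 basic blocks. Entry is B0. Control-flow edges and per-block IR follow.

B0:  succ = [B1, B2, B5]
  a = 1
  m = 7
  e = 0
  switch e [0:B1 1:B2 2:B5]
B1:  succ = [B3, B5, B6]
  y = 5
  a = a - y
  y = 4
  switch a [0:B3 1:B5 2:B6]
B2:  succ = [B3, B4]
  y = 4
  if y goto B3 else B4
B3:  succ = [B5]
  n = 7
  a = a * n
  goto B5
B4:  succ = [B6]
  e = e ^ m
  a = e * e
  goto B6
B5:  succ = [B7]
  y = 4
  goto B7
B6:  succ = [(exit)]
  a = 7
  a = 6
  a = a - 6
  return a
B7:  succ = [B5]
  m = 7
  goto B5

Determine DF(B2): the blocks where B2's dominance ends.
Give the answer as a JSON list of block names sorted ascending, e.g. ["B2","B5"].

idom tree: B1←B0 B2←B0 B3←B0 B4←B2 B5←B0 B6←B0 B7←B5
Dom∩ at merges:
  B3: preds {B1,B2}: {B0,B1} ∩ {B0,B2} = {B0}; idom=B0
  B5: preds {B0,B1,B3,B7}: {B0} ∩ {B0,B1} ∩ {B0,B3} ∩ {B0,B5,B7} = {B0}; idom=B0
  B6: preds {B1,B4}: {B0,B1} ∩ {B0,B2,B4} = {B0}; idom=B0

Frontier:
  join B3 pred B1: B1 stop@B0
  join B3 pred B2: B2 stop@B0
  join B5 pred B0: · stop@B0
  join B5 pred B1: B1 stop@B0
  join B5 pred B3: B3 stop@B0
  join B5 pred B7: B7→B5 stop@B0
  join B6 pred B1: B1 stop@B0
  join B6 pred B4: B4→B2 stop@B0
  DF(B0)=∅
  DF(B1)={B3,B5,B6}
  DF(B2)={B3,B6}
  DF(B3)={B5}
  DF(B4)={B6}
  DF(B5)={B5}
  DF(B6)=∅
  DF(B7)={B5}

DF(B2) = ["B3", "B6"]

Answer: ["B3", "B6"]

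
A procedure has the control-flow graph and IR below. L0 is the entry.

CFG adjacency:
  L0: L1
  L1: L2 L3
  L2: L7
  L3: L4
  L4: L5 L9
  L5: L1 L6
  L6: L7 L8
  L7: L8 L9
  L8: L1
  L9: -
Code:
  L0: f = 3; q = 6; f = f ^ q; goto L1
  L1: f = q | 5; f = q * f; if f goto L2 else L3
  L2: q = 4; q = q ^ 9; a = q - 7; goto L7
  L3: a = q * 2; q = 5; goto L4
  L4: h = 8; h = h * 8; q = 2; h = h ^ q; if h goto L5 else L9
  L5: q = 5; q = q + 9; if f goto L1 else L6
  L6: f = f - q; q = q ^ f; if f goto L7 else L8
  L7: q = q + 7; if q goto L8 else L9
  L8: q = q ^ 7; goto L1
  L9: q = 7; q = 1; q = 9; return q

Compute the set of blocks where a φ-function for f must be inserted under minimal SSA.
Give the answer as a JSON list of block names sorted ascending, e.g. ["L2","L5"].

idom tree: L1←L0 L2←L1 L3←L1 L4←L3 L5←L4 L6←L5 L7←L1 L8←L1 L9←L1
Dom∩ at merges:
  L1: preds {L0,L5,L8}: {L0} ∩ {L0,L1,L3,L4,L5} ∩ {L0,L1,L8} = {L0}; idom=L0
  L7: preds {L2,L6}: {L0,L1,L2} ∩ {L0,L1,L3,L4,L5,L6} = {L0,L1}; idom=L1
  L8: preds {L6,L7}: {L0,L1,L3,L4,L5,L6} ∩ {L0,L1,L7} = {L0,L1}; idom=L1
  L9: preds {L4,L7}: {L0,L1,L3,L4} ∩ {L0,L1,L7} = {L0,L1}; idom=L1

Frontier:
  join L1 pred L0: · stop@L0
  join L1 pred L5: L5→L4→L3→L1 stop@L0
  join L1 pred L8: L8→L1 stop@L0
  join L7 pred L2: L2 stop@L1
  join L7 pred L6: L6→L5→L4→L3 stop@L1
  join L8 pred L6: L6→L5→L4→L3 stop@L1
  join L8 pred L7: L7 stop@L1
  join L9 pred L4: L4→L3 stop@L1
  join L9 pred L7: L7 stop@L1
  L0 → ∅
  L1 → {L1}
  L2 → {L7}
  L3 → {L1,L7,L8,L9}
  L4 → {L1,L7,L8,L9}
  L5 → {L1,L7,L8}
  L6 → {L7,L8}
  L7 → {L8,L9}
  L8 → {L1}
  L9 → ∅

φ for f: defs {L0,L1,L6}
  DF⁺ = {L1,L7,L8,L9}

Answer: ["L1", "L7", "L8", "L9"]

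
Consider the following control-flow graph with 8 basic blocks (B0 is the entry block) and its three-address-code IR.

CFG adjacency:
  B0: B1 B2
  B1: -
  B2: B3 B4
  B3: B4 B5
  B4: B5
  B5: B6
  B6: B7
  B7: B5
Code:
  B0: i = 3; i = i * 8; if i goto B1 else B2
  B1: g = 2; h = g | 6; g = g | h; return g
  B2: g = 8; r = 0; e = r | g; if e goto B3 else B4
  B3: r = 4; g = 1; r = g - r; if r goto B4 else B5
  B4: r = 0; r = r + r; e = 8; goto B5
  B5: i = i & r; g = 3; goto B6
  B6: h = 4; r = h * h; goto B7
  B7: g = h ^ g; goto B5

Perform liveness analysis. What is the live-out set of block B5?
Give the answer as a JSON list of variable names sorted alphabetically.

def/use:
  B0 def {i} use ∅
  B1 def {g,h} use ∅
  B2 def {e,g,r} use ∅
  B3 def {g,r} use ∅
  B4 def {e,r} use ∅
  B5 def {g,i} use {i,r}
  B6 def {h,r} use ∅
  B7 def {g} use {g,h}

Backward fixpoint:
  B0 li=∅ lo={i}
  B1 li=∅ lo=∅
  B2 li={i} lo={i}
  B3 li={i} lo={i,r}
  B4 li={i} lo={i,r}
  B5 li={i,r} lo={g,i}
  B6 li={g,i} lo={g,h,i,r}
  B7 li={g,h,i,r} lo={i,r}

live-out(B5) = ["g", "i"]

Answer: ["g", "i"]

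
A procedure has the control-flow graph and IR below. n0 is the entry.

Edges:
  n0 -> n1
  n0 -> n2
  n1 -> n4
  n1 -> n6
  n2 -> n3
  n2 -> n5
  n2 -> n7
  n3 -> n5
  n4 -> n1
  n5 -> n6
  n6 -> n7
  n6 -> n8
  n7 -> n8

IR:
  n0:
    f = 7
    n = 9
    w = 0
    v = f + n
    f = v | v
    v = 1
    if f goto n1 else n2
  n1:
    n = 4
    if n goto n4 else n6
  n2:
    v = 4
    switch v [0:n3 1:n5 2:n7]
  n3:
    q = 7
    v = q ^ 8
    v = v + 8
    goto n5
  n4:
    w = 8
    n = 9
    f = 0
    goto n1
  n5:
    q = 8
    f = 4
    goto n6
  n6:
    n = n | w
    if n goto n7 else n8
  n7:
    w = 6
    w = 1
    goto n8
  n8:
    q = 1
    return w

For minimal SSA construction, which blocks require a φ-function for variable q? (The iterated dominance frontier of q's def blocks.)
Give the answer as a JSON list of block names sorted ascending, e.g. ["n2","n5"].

Answer: ["n5", "n6", "n7", "n8"]

Working:
idom tree: n1←n0 n2←n0 n3←n2 n4←n1 n5←n2 n6←n0 n7←n0 n8←n0
Join-block Dom:
  n1: preds {n0,n4}: {n0} ∩ {n0,n1,n4} = {n0}; idom=n0
  n5: preds {n2,n3}: {n0,n2} ∩ {n0,n2,n3} = {n0,n2}; idom=n2
  n6: preds {n1,n5}: {n0,n1} ∩ {n0,n2,n5} = {n0}; idom=n0
  n7: preds {n2,n6}: {n0,n2} ∩ {n0,n6} = {n0}; idom=n0
  n8: preds {n6,n7}: {n0,n6} ∩ {n0,n7} = {n0}; idom=n0

Frontier:
  join n1 pred n0: · stop@n0
  join n1 pred n4: n4→n1 stop@n0
  join n5 pred n2: · stop@n2
  join n5 pred n3: n3 stop@n2
  join n6 pred n1: n1 stop@n0
  join n6 pred n5: n5→n2 stop@n0
  join n7 pred n2: n2 stop@n0
  join n7 pred n6: n6 stop@n0
  join n8 pred n6: n6 stop@n0
  join n8 pred n7: n7 stop@n0
  n0: DF=∅
  n1: DF={n1,n6}
  n2: DF={n6,n7}
  n3: DF={n5}
  n4: DF={n1}
  n5: DF={n6}
  n6: DF={n7,n8}
  n7: DF={n8}
  n8: DF=∅

φ for q: defs {n3,n5,n8}
  DF⁺ = {n5,n6,n7,n8}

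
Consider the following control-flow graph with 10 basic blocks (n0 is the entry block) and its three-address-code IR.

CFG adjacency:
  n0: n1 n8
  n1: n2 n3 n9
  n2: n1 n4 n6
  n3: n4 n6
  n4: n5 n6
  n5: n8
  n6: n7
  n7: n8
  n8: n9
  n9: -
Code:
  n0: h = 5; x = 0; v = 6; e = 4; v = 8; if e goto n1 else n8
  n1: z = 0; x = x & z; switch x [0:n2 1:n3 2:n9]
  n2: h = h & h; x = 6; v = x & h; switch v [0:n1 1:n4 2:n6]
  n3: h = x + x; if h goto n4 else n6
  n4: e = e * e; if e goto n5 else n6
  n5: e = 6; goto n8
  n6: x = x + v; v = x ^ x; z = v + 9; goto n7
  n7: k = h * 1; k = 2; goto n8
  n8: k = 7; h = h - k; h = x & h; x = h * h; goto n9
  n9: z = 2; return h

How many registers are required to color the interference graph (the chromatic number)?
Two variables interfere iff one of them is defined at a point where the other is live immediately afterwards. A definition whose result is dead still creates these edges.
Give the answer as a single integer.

Per-block:
  n0: {e,h,v,x} / ∅
  n1: {x,z} / {x}
  n2: {h,v,x} / {h}
  n3: {h} / {x}
  n4: {e} / {e}
  n5: {e} / ∅
  n6: {v,x,z} / {v,x}
  n7: {k} / {h}
  n8: {h,k,x} / {h,x}
  n9: {z} / {h}

Live sets:
  live n0: ∅→{e,h,v,x}
  live n1: {e,h,v,x}→{e,h,v,x}
  live n2: {e,h}→{e,h,v,x}
  live n3: {e,v,x}→{e,h,v,x}
  live n4: {e,h,v,x}→{h,v,x}
  live n5: {h,x}→{h,x}
  live n6: {h,v,x}→{h,x}
  live n7: {h,x}→{h,x}
  live n8: {h,x}→{h}
  live n9: {h}→∅

Conflict graph:
  e↔{h,v,x,z}
  h↔{e,k,v,x,z}
  k↔{h,x}
  v↔{e,h,x,z}
  x↔{e,h,k,v,z}
  z↔{e,h,v,x}

Colouring:
  {e,h,v,x,z} pairwise interfere (5-clique) ⇒ χ ≥ 5
  5-colouring: R0={h}  R1={x}  R2={e,k}  R3={v}  R4={z}
  χ = 5

Answer: 5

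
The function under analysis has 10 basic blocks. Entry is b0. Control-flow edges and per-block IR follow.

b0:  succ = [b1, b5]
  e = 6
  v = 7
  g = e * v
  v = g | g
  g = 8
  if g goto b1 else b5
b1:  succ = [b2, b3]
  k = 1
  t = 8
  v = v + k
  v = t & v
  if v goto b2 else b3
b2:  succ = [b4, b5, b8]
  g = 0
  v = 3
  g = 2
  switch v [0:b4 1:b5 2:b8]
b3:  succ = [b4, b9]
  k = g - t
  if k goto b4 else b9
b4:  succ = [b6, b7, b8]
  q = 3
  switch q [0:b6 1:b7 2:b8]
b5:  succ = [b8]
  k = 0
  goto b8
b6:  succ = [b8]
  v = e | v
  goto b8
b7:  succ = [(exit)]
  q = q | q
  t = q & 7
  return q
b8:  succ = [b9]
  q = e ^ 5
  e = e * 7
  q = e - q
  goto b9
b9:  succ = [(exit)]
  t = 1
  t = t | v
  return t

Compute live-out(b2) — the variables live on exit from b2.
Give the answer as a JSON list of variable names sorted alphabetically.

Answer: ["e", "v"]

Working:
Block summaries:
  b0: {e,g,v} / ∅
  b1: {k,t,v} / {v}
  b2: {g,v} / ∅
  b3: {k} / {g,t}
  b4: {q} / ∅
  b5: {k} / ∅
  b6: {v} / {e,v}
  b7: {q,t} / {q}
  b8: {e,q} / {e}
  b9: {t} / {v}

Liveness:
  b0 li=∅ lo={e,g,v}
  b1 li={e,g,v} lo={e,g,t,v}
  b2 li={e} lo={e,v}
  b3 li={e,g,t,v} lo={e,v}
  b4 li={e,v} lo={e,q,v}
  b5 li={e,v} lo={e,v}
  b6 li={e,v} lo={e,v}
  b7 li={q} lo=∅
  b8 li={e,v} lo={v}
  b9 li={v} lo=∅

live-out(b2) = ["e", "v"]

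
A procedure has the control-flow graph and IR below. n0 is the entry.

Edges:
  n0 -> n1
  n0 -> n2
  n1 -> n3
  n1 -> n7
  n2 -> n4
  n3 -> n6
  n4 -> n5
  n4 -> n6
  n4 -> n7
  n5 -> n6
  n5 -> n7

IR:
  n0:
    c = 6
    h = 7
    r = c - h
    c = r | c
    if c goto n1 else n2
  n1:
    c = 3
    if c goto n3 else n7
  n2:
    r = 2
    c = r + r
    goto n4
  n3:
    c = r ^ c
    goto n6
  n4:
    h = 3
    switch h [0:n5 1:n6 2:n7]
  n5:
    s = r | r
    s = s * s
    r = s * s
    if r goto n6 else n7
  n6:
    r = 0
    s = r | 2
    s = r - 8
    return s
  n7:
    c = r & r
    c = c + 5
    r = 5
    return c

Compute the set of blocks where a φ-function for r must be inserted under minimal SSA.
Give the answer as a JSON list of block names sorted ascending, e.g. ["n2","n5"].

idom tree: n1←n0 n2←n0 n3←n1 n4←n2 n5←n4 n6←n0 n7←n0
Dom at joins:
  n6: preds {n3,n4,n5}: {n0,n1,n3} ∩ {n0,n2,n4} ∩ {n0,n2,n4,n5} = {n0}; idom=n0
  n7: preds {n1,n4,n5}: {n0,n1} ∩ {n0,n2,n4} ∩ {n0,n2,n4,n5} = {n0}; idom=n0

DF derivation:
  join n6 pred n3: n3→n1 stop@n0
  join n6 pred n4: n4→n2 stop@n0
  join n6 pred n5: n5→n4→n2 stop@n0
  join n7 pred n1: n1 stop@n0
  join n7 pred n4: n4→n2 stop@n0
  join n7 pred n5: n5→n4→n2 stop@n0
  n0: DF=∅
  n1: DF={n6,n7}
  n2: DF={n6,n7}
  n3: DF={n6}
  n4: DF={n6,n7}
  n5: DF={n6,n7}
  n6: DF=∅
  n7: DF=∅

φ for r: defs {n0,n2,n5,n6,n7}
  DF⁺ = {n6,n7}

Answer: ["n6", "n7"]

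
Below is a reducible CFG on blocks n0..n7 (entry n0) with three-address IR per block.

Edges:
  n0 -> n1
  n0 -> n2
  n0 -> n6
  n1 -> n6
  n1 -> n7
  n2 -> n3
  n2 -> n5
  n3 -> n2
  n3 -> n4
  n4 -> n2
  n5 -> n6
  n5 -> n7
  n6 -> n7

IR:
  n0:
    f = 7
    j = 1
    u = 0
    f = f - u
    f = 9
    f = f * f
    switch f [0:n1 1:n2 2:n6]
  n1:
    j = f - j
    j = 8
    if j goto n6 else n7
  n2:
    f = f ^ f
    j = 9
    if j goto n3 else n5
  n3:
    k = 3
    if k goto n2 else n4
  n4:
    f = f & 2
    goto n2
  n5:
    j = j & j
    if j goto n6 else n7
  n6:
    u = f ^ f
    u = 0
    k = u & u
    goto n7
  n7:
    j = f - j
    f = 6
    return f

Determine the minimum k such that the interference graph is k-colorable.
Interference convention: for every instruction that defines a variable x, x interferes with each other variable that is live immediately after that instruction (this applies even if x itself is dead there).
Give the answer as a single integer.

Answer: 3

Working:
Per-block:
  n0 def {f,j,u} use ∅
  n1 def {j} use {f,j}
  n2 def {f,j} use {f}
  n3 def {k} use ∅
  n4 def {f} use {f}
  n5 def {j} use {j}
  n6 def {k,u} use {f}
  n7 def {f,j} use {f,j}

Liveness:
  live n0: ∅→{f,j}
  live n1: {f,j}→{f,j}
  live n2: {f}→{f,j}
  live n3: {f}→{f}
  live n4: {f}→{f}
  live n5: {f,j}→{f,j}
  live n6: {f,j}→{f,j}
  live n7: {f,j}→∅

Interfere edges:
  f: {j,k,u}
  j: {f,k,u}
  k: {f,j}
  u: {f,j}

Registers:
  lower bound: {f,j,k} mutually conflict ⇒ χ ≥ 3
  assign f→R0 j→R1 k→R2 u→R2 — no edge inside a register ⇒ χ ≤ 3
  χ = 3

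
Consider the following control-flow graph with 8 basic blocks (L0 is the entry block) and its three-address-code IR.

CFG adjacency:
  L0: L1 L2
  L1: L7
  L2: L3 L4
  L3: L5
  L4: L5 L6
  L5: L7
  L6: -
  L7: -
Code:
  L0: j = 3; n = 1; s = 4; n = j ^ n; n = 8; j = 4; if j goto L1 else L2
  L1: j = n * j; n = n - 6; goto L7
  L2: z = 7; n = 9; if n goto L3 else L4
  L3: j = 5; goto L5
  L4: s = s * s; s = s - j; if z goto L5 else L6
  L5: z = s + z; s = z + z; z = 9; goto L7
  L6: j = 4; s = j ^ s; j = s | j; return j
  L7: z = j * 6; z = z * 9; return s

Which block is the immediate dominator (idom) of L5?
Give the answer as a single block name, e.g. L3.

idom tree: L1←L0 L2←L0 L3←L2 L4←L2 L5←L2 L6←L4 L7←L0
Join-block Dom:
  L5: preds {L3,L4}: {L0,L2,L3} ∩ {L0,L2,L4} = {L0,L2}; idom=L2
  L7: preds {L1,L5}: {L0,L1} ∩ {L0,L2,L5} = {L0}; idom=L0

idom(L5) = L2

Answer: L2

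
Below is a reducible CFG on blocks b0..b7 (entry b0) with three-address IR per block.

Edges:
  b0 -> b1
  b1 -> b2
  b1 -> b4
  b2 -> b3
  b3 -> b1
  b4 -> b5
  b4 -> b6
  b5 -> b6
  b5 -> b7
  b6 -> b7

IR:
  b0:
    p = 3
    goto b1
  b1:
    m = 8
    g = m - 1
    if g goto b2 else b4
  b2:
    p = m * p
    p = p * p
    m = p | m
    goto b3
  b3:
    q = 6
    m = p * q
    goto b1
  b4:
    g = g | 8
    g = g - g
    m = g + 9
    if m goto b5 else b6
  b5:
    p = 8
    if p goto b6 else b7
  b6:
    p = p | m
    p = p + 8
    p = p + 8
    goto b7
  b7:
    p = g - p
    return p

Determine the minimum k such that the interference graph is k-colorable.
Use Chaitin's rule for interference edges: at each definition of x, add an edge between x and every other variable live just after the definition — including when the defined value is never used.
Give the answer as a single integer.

Answer: 3

Working:
Block summaries:
  b0 def {p} use ∅
  b1 def {g,m} use ∅
  b2 def {m,p} use {m,p}
  b3 def {m,q} use {p}
  b4 def {g,m} use {g}
  b5 def {p} use ∅
  b6 def {p} use {m,p}
  b7 def {p} use {g,p}

Liveness:
  live b0: ∅→{p}
  live b1: {p}→{g,m,p}
  live b2: {m,p}→{p}
  live b3: {p}→{p}
  live b4: {g,p}→{g,m,p}
  live b5: {g,m}→{g,m,p}
  live b6: {g,m,p}→{g,p}
  live b7: {g,p}→∅

Conflict graph:
  g: {m,p}
  m: {g,p}
  p: {g,m,q}
  q: {p}

Colouring:
  {g,m,p} pairwise interfere (3-clique) ⇒ χ ≥ 3
  3-colouring: c0={p}  c1={g,q}  c2={m}
  χ = 3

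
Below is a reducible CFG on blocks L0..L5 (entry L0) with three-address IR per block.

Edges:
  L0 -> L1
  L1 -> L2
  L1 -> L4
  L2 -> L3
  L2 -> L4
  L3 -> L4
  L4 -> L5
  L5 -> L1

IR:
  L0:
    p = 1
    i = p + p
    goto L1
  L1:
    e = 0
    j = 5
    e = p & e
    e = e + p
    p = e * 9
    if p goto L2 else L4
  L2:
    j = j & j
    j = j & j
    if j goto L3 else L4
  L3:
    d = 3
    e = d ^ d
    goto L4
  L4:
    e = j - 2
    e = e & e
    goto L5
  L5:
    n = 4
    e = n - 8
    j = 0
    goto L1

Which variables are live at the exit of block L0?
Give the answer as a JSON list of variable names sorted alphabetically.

Answer: ["p"]

Working:
Block summaries:
  L0: def={i,p} ue=∅
  L1: def={e,j,p} ue={p}
  L2: def={j} ue={j}
  L3: def={d,e} ue=∅
  L4: def={e} ue={j}
  L5: def={e,j,n} ue=∅

Liveness:
  live L0: ∅→{p}
  live L1: {p}→{j,p}
  live L2: {j,p}→{j,p}
  live L3: {j,p}→{j,p}
  live L4: {j,p}→{p}
  live L5: {p}→{p}

live-out(L0) = ["p"]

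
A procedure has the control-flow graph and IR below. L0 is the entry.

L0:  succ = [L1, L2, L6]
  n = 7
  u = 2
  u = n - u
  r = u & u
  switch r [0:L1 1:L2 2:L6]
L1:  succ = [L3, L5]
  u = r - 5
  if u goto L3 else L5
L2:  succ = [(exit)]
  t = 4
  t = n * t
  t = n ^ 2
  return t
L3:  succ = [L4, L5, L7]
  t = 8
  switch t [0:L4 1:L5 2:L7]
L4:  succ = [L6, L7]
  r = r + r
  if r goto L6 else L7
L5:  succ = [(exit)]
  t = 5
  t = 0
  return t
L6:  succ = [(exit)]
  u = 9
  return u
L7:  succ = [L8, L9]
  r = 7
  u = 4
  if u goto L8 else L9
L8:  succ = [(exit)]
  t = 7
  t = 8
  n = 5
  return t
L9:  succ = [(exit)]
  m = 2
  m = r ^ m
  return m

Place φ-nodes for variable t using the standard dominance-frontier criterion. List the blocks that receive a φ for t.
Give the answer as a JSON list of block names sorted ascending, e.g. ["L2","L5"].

Answer: ["L5", "L6"]

Working:
idom tree: L1←L0 L2←L0 L3←L1 L4←L3 L5←L1 L6←L0 L7←L3 L8←L7 L9←L7
Dom∩ at merges:
  L5: preds {L1,L3}: {L0,L1} ∩ {L0,L1,L3} = {L0,L1}; idom=L1
  L6: preds {L0,L4}: {L0} ∩ {L0,L1,L3,L4} = {L0}; idom=L0
  L7: preds {L3,L4}: {L0,L1,L3} ∩ {L0,L1,L3,L4} = {L0,L1,L3}; idom=L3

DF walk-up:
  L5←L1: walk · to L1
  L5←L3: walk L3 to L1
  L6←L0: walk · to L0
  L6←L4: walk L4→L3→L1 to L0
  L7←L3: walk · to L3
  L7←L4: walk L4 to L3
  DF(L0)=∅
  DF(L1)={L6}
  DF(L2)=∅
  DF(L3)={L5,L6}
  DF(L4)={L6,L7}
  DF(L5)=∅
  DF(L6)=∅
  DF(L7)=∅
  DF(L8)=∅
  DF(L9)=∅

φ for t: defs {L2,L3,L5,L8}
  DF⁺ = {L5,L6}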